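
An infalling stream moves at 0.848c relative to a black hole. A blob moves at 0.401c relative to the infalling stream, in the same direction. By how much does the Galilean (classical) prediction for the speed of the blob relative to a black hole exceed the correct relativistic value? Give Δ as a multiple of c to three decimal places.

Δ = 0.317c

Galilean: u_cl = 0.401 + 0.848 = 1.2490.
Relativistic: u_rel = (0.401 + 0.848) / (1 + 0.401·0.848) = 1.2490/1.3400 = 0.9321.
Δ = 1.2490 − 0.9321 = 0.3169.
(The classical prediction exceeds c; the relativistic result does not.)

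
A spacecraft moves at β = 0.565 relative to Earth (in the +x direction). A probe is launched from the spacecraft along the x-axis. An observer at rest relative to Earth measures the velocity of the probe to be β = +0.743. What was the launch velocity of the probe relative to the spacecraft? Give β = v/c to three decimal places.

Invert the composition law: u' = (u − v)/(1 − uv/c²).
u' = (0.743 − 0.565) / (1 − (0.743)(0.565)) = 0.1780/0.5802 = 0.3068.

β = +0.307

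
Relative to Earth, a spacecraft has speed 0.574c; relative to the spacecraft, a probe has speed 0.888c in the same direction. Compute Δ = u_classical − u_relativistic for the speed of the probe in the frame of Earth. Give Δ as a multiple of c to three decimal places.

Δ = 0.494c

Galilean: u_cl = 0.888 + 0.574 = 1.4620.
Relativistic: u_rel = (0.888 + 0.574) / (1 + 0.888·0.574) = 1.4620/1.5097 = 0.9684.
Δ = 1.4620 − 0.9684 = 0.4936.
(The classical prediction exceeds c; the relativistic result does not.)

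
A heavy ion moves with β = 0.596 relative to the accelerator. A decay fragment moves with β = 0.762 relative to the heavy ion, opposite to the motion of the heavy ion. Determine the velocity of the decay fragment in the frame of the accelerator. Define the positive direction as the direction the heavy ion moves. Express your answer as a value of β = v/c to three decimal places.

With v = 0.596 and u' = -0.762 (in units of c),
u = (u' + v)/(1 + u'v/c²):
u = (-0.762 + 0.596) / (1 + (-0.762)·0.596) = -0.1660/0.5458 = -0.3041

β = -0.304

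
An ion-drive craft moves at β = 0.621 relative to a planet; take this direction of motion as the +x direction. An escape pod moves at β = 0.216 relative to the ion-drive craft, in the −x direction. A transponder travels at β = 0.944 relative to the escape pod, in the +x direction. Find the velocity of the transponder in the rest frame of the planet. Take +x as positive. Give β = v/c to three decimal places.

β = +0.979

Apply u = (u' + v)/(1 + u'v/c²) successively, working outward toward the planet.
Start: velocity of the ion-drive craft relative to the planet = 0.6210c.
Compose with the escape pod (u' = -0.216 in the ion-drive craft frame): u_1 = (-0.216 + 0.621) / (1 + (-0.216)·0.621) = 0.4050/0.8659 = 0.4677.
Compose with the transponder (u' = 0.944 in the escape pod frame): u_2 = (0.944 + 0.468) / (1 + 0.944·0.468) = 1.4117/1.4415 = 0.9793.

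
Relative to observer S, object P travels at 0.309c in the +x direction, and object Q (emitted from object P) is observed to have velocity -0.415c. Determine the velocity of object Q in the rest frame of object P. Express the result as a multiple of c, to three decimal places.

-0.642c

Invert the composition law: u' = (u − v)/(1 − uv/c²).
u' = (-0.415 − 0.309) / (1 − (-0.415)(0.309)) = -0.7240/1.1282 = -0.6417.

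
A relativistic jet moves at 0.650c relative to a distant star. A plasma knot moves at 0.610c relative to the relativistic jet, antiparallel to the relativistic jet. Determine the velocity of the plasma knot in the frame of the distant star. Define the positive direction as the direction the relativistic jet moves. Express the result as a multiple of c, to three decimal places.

With v = 0.650 and u' = -0.610 (in units of c),
u = (u' + v)/(1 + u'v/c²):
u = (-0.610 + 0.650) / (1 + (-0.610)·0.650) = 0.0400/0.6035 = 0.0663

+0.066c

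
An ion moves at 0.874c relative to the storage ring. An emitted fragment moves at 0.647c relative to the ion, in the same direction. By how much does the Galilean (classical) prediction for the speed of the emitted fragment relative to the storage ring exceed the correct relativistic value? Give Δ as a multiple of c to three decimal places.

Δ = 0.549c

Galilean: u_cl = 0.647 + 0.874 = 1.5210.
Relativistic: u_rel = (0.647 + 0.874) / (1 + 0.647·0.874) = 1.5210/1.5655 = 0.9716.
Δ = 1.5210 − 0.9716 = 0.5494.
(The classical prediction exceeds c; the relativistic result does not.)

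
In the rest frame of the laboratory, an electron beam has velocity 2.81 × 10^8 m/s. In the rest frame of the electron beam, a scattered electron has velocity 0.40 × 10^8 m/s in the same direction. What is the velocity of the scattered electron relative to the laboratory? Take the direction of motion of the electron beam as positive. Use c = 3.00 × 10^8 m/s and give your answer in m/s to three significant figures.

In units of c (dividing by 3.00 × 10^8 m/s): v = 0.937, u' = 0.133.
u = (u' + v)/(1 + u'v/c²):
u = (0.133 + 0.937) / (1 + 0.133·0.937) = 1.0700/1.1249 = 0.9512
(Galilean addition would give +1.070c, exceeding c.)
Converting back: u = 0.9512 × 3.00 × 10^8 m/s.

2.85 × 10^8 m/s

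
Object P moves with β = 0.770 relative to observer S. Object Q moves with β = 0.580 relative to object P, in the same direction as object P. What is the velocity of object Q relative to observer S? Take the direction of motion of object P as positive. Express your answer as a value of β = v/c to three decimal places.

With v = 0.770 and u' = 0.580 (in units of c),
u = (u' + v)/(1 + u'v/c²):
u = (0.580 + 0.770) / (1 + 0.580·0.770) = 1.3500/1.4466 = 0.9332
(Galilean addition would give +1.350c, exceeding c.)

β = 0.933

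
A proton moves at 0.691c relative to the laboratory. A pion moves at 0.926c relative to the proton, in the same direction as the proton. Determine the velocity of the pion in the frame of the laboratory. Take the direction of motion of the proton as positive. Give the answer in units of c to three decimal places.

0.986c

With v = 0.691 and u' = 0.926 (in units of c),
u = (u' + v)/(1 + u'v/c²):
u = (0.926 + 0.691) / (1 + 0.926·0.691) = 1.6170/1.6399 = 0.9861
(Galilean addition would give +1.617c, exceeding c.)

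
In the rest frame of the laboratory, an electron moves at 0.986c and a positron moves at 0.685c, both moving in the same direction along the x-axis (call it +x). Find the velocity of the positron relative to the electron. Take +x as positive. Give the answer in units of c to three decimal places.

β_A = 0.986, β_B = 0.685.
Transform to A's frame with the inverse velocity-addition law: u' = (u − v)/(1 − uv/c²), taking u = β_B and v = β_A.
u' = (0.685 − 0.986) / (1 − (0.986)(0.685)) = -0.3010/0.3246 = -0.9273.

-0.927c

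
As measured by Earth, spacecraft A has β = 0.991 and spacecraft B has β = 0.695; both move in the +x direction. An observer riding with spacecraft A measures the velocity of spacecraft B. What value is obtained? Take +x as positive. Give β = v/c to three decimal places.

β_A = 0.991, β_B = 0.695.
Transform to A's frame with the inverse velocity-addition law: u' = (u − v)/(1 − uv/c²), taking u = β_B and v = β_A.
u' = (0.695 − 0.991) / (1 − (0.991)(0.695)) = -0.2960/0.3113 = -0.9510.

β = -0.951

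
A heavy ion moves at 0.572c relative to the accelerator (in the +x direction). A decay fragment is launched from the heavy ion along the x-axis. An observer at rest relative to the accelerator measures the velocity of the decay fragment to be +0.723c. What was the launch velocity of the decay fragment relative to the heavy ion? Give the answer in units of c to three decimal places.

+0.257c

Invert the composition law: u' = (u − v)/(1 − uv/c²).
u' = (0.723 − 0.572) / (1 − (0.723)(0.572)) = 0.1510/0.5864 = 0.2575.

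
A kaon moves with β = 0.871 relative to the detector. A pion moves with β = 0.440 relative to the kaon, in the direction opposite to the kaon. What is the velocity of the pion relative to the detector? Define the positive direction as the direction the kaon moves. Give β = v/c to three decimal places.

β = +0.699

With v = 0.871 and u' = -0.440 (in units of c),
u = (u' + v)/(1 + u'v/c²):
u = (-0.440 + 0.871) / (1 + (-0.440)·0.871) = 0.4310/0.6168 = 0.6988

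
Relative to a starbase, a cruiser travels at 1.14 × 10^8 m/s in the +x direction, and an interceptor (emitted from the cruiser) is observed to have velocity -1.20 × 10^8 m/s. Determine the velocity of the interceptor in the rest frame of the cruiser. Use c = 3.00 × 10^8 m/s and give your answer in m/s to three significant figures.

-2.03 × 10^8 m/s

v = 0.380c, u = -0.400c.
Invert the composition law: u' = (u − v)/(1 − uv/c²).
u' = (-0.400 − 0.380) / (1 − (-0.400)(0.380)) = -0.7800/1.1520 = -0.6771.
u' = -0.6771 × 3.00 × 10^8 m/s.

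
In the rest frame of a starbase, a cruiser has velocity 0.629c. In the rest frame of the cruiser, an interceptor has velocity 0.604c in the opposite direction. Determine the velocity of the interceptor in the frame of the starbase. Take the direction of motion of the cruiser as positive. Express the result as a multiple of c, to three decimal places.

With v = 0.629 and u' = -0.604 (in units of c),
u = (u' + v)/(1 + u'v/c²):
u = (-0.604 + 0.629) / (1 + (-0.604)·0.629) = 0.0250/0.6201 = 0.0403

+0.040c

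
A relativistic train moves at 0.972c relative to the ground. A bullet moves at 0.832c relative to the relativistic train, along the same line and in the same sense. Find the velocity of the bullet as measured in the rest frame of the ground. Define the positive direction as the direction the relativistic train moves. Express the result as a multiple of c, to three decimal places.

0.997c

With v = 0.972 and u' = 0.832 (in units of c),
u = (u' + v)/(1 + u'v/c²):
u = (0.832 + 0.972) / (1 + 0.832·0.972) = 1.8040/1.8087 = 0.9974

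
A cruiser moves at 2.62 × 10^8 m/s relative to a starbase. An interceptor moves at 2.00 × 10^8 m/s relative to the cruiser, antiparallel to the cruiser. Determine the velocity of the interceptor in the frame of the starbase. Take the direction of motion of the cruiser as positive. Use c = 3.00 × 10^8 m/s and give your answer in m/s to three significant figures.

+1.48 × 10^8 m/s

In units of c (dividing by 3.00 × 10^8 m/s): v = 0.873, u' = -0.667.
u = (u' + v)/(1 + u'v/c²):
u = (-0.667 + 0.873) / (1 + (-0.667)·0.873) = 0.2067/0.4178 = 0.4947
Converting back: u = 0.4947 × 3.00 × 10^8 m/s.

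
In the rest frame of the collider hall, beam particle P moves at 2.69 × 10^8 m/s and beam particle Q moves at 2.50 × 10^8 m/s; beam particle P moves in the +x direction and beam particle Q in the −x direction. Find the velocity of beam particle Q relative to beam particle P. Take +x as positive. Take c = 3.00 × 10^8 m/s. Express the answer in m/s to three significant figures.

-2.97 × 10^8 m/s

β_A = 0.897, β_B = -0.833 (dividing each by c = 3.00 × 10^8 m/s).
Transform to A's frame with the inverse velocity-addition law: u' = (u − v)/(1 − uv/c²), taking u = β_B and v = β_A.
u' = (-0.833 − 0.897) / (1 − (0.897)(-0.833)) = -1.7300/1.7472 = -0.9901.
u' = -0.9901 × 3.00 × 10^8 m/s.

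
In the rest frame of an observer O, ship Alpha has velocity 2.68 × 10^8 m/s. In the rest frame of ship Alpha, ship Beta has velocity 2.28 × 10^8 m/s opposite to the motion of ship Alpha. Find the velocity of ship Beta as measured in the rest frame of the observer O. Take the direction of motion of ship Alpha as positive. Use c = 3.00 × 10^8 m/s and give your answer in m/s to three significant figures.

+1.25 × 10^8 m/s

In units of c (dividing by 3.00 × 10^8 m/s): v = 0.893, u' = -0.760.
u = (u' + v)/(1 + u'v/c²):
u = (-0.760 + 0.893) / (1 + (-0.760)·0.893) = 0.1333/0.3211 = 0.4153
(Galilean addition would give +0.133c.)
Converting back: u = 0.4153 × 3.00 × 10^8 m/s.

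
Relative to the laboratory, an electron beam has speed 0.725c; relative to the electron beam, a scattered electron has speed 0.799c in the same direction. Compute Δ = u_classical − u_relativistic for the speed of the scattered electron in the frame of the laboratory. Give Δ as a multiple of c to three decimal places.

Δ = 0.559c

Galilean: u_cl = 0.799 + 0.725 = 1.5240.
Relativistic: u_rel = (0.799 + 0.725) / (1 + 0.799·0.725) = 1.5240/1.5793 = 0.9650.
Δ = 1.5240 − 0.9650 = 0.5590.
(The classical prediction exceeds c; the relativistic result does not.)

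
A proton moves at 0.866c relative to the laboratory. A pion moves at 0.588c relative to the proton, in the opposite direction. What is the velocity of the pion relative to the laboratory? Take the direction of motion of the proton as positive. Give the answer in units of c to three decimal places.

With v = 0.866 and u' = -0.588 (in units of c),
u = (u' + v)/(1 + u'v/c²):
u = (-0.588 + 0.866) / (1 + (-0.588)·0.866) = 0.2780/0.4908 = 0.5664
(Galilean addition would give +0.278c.)

+0.566c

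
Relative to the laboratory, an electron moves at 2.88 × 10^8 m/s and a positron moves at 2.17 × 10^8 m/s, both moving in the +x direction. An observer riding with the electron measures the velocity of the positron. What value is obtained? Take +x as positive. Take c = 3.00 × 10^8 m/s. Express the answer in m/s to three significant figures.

β_A = 0.960, β_B = 0.723 (dividing each by c = 3.00 × 10^8 m/s).
Transform to A's frame with the inverse velocity-addition law: u' = (u − v)/(1 − uv/c²), taking u = β_B and v = β_A.
u' = (0.723 − 0.960) / (1 − (0.960)(0.723)) = -0.2367/0.3056 = -0.7744.
u' = -0.7744 × 3.00 × 10^8 m/s.

-2.32 × 10^8 m/s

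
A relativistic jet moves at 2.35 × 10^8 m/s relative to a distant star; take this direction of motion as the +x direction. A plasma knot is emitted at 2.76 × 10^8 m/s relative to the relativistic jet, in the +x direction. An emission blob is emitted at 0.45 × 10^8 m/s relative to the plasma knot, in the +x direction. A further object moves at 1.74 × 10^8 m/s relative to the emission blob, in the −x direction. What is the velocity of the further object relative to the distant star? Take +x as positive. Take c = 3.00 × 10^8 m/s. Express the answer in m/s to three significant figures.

+2.92 × 10^8 m/s

Apply u = (u' + v)/(1 + u'v/c²) successively, working outward toward the distant star.
(Dividing each given speed by c = 3.00 × 10^8 m/s to work in units of c.)
Start: velocity of the relativistic jet relative to the distant star = 0.7833c.
Compose with the plasma knot (u' = 0.920 in the relativistic jet frame): u_1 = (0.920 + 0.783) / (1 + 0.920·0.783) = 1.7033/1.7207 = 0.9899.
Compose with the emission blob (u' = 0.150 in the plasma knot frame): u_2 = (0.150 + 0.990) / (1 + 0.150·0.990) = 1.1399/1.1485 = 0.9925.
Compose with the further object (u' = -0.580 in the emission blob frame): u_3 = (-0.580 + 0.993) / (1 + (-0.580)·0.993) = 0.4125/0.4243 = 0.9722.
So u = 0.9722 × 3.00 × 10^8 m/s.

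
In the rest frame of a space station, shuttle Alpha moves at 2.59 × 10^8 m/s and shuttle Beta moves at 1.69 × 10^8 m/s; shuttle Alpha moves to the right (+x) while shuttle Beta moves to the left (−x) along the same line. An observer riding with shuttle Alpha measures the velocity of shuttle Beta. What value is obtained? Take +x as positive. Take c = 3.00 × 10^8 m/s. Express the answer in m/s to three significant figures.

-2.88 × 10^8 m/s

β_A = 0.863, β_B = -0.563 (dividing each by c = 3.00 × 10^8 m/s).
Transform to A's frame with the inverse velocity-addition law: u' = (u − v)/(1 − uv/c²), taking u = β_B and v = β_A.
u' = (-0.563 − 0.863) / (1 − (0.863)(-0.563)) = -1.4267/1.4863 = -0.9598.
u' = -0.9598 × 3.00 × 10^8 m/s.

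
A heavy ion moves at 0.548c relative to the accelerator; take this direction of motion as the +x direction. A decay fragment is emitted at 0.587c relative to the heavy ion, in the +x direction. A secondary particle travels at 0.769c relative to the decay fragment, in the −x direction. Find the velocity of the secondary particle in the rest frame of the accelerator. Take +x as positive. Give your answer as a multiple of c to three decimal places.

Apply u = (u' + v)/(1 + u'v/c²) successively, working outward toward the accelerator.
Start: velocity of the heavy ion relative to the accelerator = 0.5480c.
Compose with the decay fragment (u' = 0.587 in the heavy ion frame): u_1 = (0.587 + 0.548) / (1 + 0.587·0.548) = 1.1350/1.3217 = 0.8588.
Compose with the secondary particle (u' = -0.769 in the decay fragment frame): u_2 = (-0.769 + 0.859) / (1 + (-0.769)·0.859) = 0.0898/0.3396 = 0.2643.

+0.264c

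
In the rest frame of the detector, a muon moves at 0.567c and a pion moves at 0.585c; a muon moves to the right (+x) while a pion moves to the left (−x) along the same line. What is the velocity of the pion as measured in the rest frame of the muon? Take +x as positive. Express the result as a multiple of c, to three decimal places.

-0.865c

β_A = 0.567, β_B = -0.585.
Transform to A's frame with the inverse velocity-addition law: u' = (u − v)/(1 − uv/c²), taking u = β_B and v = β_A.
u' = (-0.585 − 0.567) / (1 − (0.567)(-0.585)) = -1.1520/1.3317 = -0.8651.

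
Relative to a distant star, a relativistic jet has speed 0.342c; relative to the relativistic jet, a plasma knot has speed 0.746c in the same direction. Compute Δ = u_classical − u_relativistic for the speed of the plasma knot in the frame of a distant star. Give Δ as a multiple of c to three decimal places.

Δ = 0.221c

Galilean: u_cl = 0.746 + 0.342 = 1.0880.
Relativistic: u_rel = (0.746 + 0.342) / (1 + 0.746·0.342) = 1.0880/1.2551 = 0.8668.
Δ = 1.0880 − 0.8668 = 0.2212.
(The classical prediction exceeds c; the relativistic result does not.)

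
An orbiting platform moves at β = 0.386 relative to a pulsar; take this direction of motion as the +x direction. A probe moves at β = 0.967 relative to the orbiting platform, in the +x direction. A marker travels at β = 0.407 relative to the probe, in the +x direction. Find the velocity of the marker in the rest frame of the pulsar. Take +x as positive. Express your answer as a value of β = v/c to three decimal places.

Apply u = (u' + v)/(1 + u'v/c²) successively, working outward toward the pulsar.
Start: velocity of the orbiting platform relative to the pulsar = 0.3860c.
Compose with the probe (u' = 0.967 in the orbiting platform frame): u_1 = (0.967 + 0.386) / (1 + 0.967·0.386) = 1.3530/1.3733 = 0.9852.
Compose with the marker (u' = 0.407 in the probe frame): u_2 = (0.407 + 0.985) / (1 + 0.407·0.985) = 1.3922/1.4010 = 0.9938.

β = 0.994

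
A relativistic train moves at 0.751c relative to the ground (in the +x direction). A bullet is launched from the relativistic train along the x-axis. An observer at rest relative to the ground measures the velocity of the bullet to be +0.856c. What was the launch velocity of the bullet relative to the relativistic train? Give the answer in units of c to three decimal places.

Invert the composition law: u' = (u − v)/(1 − uv/c²).
u' = (0.856 − 0.751) / (1 − (0.856)(0.751)) = 0.1050/0.3571 = 0.2940.

+0.294c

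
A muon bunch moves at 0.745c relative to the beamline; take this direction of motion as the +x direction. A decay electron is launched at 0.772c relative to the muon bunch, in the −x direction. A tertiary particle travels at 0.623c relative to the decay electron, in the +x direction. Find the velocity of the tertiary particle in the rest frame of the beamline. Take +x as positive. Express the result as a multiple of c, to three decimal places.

+0.583c

Apply u = (u' + v)/(1 + u'v/c²) successively, working outward toward the beamline.
Start: velocity of the muon bunch relative to the beamline = 0.7450c.
Compose with the decay electron (u' = -0.772 in the muon bunch frame): u_1 = (-0.772 + 0.745) / (1 + (-0.772)·0.745) = -0.0270/0.4249 = -0.0636.
Compose with the tertiary particle (u' = 0.623 in the decay electron frame): u_2 = (0.623 + (-0.064)) / (1 + 0.623·(-0.064)) = 0.5594/0.9604 = 0.5825.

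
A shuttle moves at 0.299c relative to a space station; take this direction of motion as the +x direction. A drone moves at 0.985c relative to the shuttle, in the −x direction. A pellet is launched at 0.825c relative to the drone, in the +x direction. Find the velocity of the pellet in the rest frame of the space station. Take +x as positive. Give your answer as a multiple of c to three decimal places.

Apply u = (u' + v)/(1 + u'v/c²) successively, working outward toward the space station.
Start: velocity of the shuttle relative to the space station = 0.2990c.
Compose with the drone (u' = -0.985 in the shuttle frame): u_1 = (-0.985 + 0.299) / (1 + (-0.985)·0.299) = -0.6860/0.7055 = -0.9724.
Compose with the pellet (u' = 0.825 in the drone frame): u_2 = (0.825 + (-0.972)) / (1 + 0.825·(-0.972)) = -0.1474/0.1978 = -0.7452.

-0.745c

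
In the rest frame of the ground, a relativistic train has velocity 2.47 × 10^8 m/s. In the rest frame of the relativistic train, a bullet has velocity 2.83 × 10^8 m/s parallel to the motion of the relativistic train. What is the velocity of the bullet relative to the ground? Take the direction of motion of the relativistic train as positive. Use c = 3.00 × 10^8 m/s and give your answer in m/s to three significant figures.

2.98 × 10^8 m/s

In units of c (dividing by 3.00 × 10^8 m/s): v = 0.823, u' = 0.943.
u = (u' + v)/(1 + u'v/c²):
u = (0.943 + 0.823) / (1 + 0.943·0.823) = 1.7667/1.7767 = 0.9944
Converting back: u = 0.9944 × 3.00 × 10^8 m/s.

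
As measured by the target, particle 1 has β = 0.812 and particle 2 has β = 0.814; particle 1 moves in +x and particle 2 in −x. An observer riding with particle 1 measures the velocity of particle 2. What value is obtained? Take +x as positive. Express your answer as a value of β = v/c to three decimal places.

β = -0.979

β_A = 0.812, β_B = -0.814.
Transform to A's frame with the inverse velocity-addition law: u' = (u − v)/(1 − uv/c²), taking u = β_B and v = β_A.
u' = (-0.814 − 0.812) / (1 − (0.812)(-0.814)) = -1.6260/1.6610 = -0.9789.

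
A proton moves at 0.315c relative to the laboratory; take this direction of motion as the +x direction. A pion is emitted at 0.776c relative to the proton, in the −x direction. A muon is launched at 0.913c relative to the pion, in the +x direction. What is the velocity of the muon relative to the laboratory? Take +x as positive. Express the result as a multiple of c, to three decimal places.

+0.684c

Apply u = (u' + v)/(1 + u'v/c²) successively, working outward toward the laboratory.
Start: velocity of the proton relative to the laboratory = 0.3150c.
Compose with the pion (u' = -0.776 in the proton frame): u_1 = (-0.776 + 0.315) / (1 + (-0.776)·0.315) = -0.4610/0.7556 = -0.6101.
Compose with the muon (u' = 0.913 in the pion frame): u_2 = (0.913 + (-0.610)) / (1 + 0.913·(-0.610)) = 0.3029/0.4429 = 0.6837.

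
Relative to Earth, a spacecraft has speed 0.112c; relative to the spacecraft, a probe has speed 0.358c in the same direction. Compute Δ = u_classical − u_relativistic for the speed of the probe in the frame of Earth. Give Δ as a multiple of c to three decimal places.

Galilean: u_cl = 0.358 + 0.112 = 0.4700.
Relativistic: u_rel = (0.358 + 0.112) / (1 + 0.358·0.112) = 0.4700/1.0401 = 0.4519.
Δ = 0.4700 − 0.4519 = 0.0181.

Δ = 0.018c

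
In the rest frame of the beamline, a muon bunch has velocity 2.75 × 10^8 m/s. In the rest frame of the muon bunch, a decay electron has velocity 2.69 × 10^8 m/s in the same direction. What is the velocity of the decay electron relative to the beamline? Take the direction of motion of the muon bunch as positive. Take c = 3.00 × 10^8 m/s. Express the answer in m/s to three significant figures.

In units of c (dividing by 3.00 × 10^8 m/s): v = 0.917, u' = 0.897.
u = (u' + v)/(1 + u'v/c²):
u = (0.897 + 0.917) / (1 + 0.897·0.917) = 1.8133/1.8219 = 0.9953
Converting back: u = 0.9953 × 3.00 × 10^8 m/s.

2.99 × 10^8 m/s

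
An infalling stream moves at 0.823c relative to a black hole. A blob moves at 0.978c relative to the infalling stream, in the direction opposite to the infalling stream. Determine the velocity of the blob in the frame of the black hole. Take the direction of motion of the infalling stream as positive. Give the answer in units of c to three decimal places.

-0.794c

With v = 0.823 and u' = -0.978 (in units of c),
u = (u' + v)/(1 + u'v/c²):
u = (-0.978 + 0.823) / (1 + (-0.978)·0.823) = -0.1550/0.1951 = -0.7944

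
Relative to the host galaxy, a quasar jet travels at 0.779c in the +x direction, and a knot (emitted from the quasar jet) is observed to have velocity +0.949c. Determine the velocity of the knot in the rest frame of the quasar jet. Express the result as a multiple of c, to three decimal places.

+0.652c

Invert the composition law: u' = (u − v)/(1 − uv/c²).
u' = (0.949 − 0.779) / (1 − (0.949)(0.779)) = 0.1700/0.2607 = 0.6520.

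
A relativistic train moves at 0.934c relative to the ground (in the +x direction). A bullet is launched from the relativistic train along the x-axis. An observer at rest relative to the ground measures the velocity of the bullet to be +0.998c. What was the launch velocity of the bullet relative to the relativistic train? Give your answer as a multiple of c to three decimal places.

+0.943c

Invert the composition law: u' = (u − v)/(1 − uv/c²).
u' = (0.998 − 0.934) / (1 − (0.998)(0.934)) = 0.0640/0.0679 = 0.9430.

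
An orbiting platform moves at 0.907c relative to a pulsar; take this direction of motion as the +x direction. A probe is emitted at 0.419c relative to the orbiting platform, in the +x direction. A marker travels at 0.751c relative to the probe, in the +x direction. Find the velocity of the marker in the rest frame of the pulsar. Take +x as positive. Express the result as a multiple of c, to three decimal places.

Apply u = (u' + v)/(1 + u'v/c²) successively, working outward toward the pulsar.
Start: velocity of the orbiting platform relative to the pulsar = 0.9070c.
Compose with the probe (u' = 0.419 in the orbiting platform frame): u_1 = (0.419 + 0.907) / (1 + 0.419·0.907) = 1.3260/1.3800 = 0.9608.
Compose with the marker (u' = 0.751 in the probe frame): u_2 = (0.751 + 0.961) / (1 + 0.751·0.961) = 1.7118/1.7216 = 0.9943.

0.994c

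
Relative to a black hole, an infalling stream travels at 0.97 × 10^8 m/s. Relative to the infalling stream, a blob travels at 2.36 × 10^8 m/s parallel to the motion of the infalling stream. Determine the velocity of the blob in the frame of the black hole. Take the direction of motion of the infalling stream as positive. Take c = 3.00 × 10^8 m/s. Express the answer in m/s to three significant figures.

2.65 × 10^8 m/s

In units of c (dividing by 3.00 × 10^8 m/s): v = 0.323, u' = 0.787.
u = (u' + v)/(1 + u'v/c²):
u = (0.787 + 0.323) / (1 + 0.787·0.323) = 1.1100/1.2544 = 0.8849
Converting back: u = 0.8849 × 3.00 × 10^8 m/s.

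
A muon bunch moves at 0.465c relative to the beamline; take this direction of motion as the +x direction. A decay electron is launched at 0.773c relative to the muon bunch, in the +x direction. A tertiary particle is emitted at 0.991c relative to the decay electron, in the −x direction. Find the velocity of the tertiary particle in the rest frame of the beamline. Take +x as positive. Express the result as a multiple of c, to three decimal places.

-0.824c

Apply u = (u' + v)/(1 + u'v/c²) successively, working outward toward the beamline.
Start: velocity of the muon bunch relative to the beamline = 0.4650c.
Compose with the decay electron (u' = 0.773 in the muon bunch frame): u_1 = (0.773 + 0.465) / (1 + 0.773·0.465) = 1.2380/1.3594 = 0.9107.
Compose with the tertiary particle (u' = -0.991 in the decay electron frame): u_2 = (-0.991 + 0.911) / (1 + (-0.991)·0.911) = -0.0803/0.0975 = -0.8237.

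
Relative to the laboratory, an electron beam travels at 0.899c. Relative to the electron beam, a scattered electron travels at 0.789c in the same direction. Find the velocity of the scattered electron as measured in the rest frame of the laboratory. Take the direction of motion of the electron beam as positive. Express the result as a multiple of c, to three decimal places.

With v = 0.899 and u' = 0.789 (in units of c),
u = (u' + v)/(1 + u'v/c²):
u = (0.789 + 0.899) / (1 + 0.789·0.899) = 1.6880/1.7093 = 0.9875
(Galilean addition would give +1.688c, exceeding c.)

0.988c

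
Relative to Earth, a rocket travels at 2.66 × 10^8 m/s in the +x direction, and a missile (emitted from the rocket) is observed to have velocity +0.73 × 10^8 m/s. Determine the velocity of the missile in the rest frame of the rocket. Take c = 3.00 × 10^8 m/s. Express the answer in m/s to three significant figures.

-2.46 × 10^8 m/s

v = 0.887c, u = 0.243c.
Invert the composition law: u' = (u − v)/(1 − uv/c²).
u' = (0.243 − 0.887) / (1 − (0.243)(0.887)) = -0.6433/0.7842 = -0.8203.
u' = -0.8203 × 3.00 × 10^8 m/s.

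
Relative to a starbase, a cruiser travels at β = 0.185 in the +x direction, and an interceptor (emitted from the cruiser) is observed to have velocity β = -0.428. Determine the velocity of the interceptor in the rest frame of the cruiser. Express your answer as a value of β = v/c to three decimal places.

β = -0.568

Invert the composition law: u' = (u − v)/(1 − uv/c²).
u' = (-0.428 − 0.185) / (1 − (-0.428)(0.185)) = -0.6130/1.0792 = -0.5680.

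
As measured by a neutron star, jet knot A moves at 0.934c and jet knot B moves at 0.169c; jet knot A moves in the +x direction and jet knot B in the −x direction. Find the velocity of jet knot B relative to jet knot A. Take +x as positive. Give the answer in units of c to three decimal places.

-0.953c

β_A = 0.934, β_B = -0.169.
Transform to A's frame with the inverse velocity-addition law: u' = (u − v)/(1 − uv/c²), taking u = β_B and v = β_A.
u' = (-0.169 − 0.934) / (1 − (0.934)(-0.169)) = -1.1030/1.1578 = -0.9526.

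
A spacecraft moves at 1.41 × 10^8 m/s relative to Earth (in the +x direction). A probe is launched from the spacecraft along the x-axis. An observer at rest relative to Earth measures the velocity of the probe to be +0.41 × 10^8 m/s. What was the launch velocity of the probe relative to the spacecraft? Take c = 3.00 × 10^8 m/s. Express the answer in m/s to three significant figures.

v = 0.470c, u = 0.137c.
Invert the composition law: u' = (u − v)/(1 − uv/c²).
u' = (0.137 − 0.470) / (1 − (0.137)(0.470)) = -0.3333/0.9358 = -0.3562.
u' = -0.3562 × 3.00 × 10^8 m/s.

-1.07 × 10^8 m/s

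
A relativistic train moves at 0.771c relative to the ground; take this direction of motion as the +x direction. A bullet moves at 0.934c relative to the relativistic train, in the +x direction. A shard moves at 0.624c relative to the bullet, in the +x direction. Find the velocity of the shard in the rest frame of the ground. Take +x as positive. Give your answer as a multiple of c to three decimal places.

0.998c

Apply u = (u' + v)/(1 + u'v/c²) successively, working outward toward the ground.
Start: velocity of the relativistic train relative to the ground = 0.7710c.
Compose with the bullet (u' = 0.934 in the relativistic train frame): u_1 = (0.934 + 0.771) / (1 + 0.934·0.771) = 1.7050/1.7201 = 0.9912.
Compose with the shard (u' = 0.624 in the bullet frame): u_2 = (0.624 + 0.991) / (1 + 0.624·0.991) = 1.6152/1.6185 = 0.9980.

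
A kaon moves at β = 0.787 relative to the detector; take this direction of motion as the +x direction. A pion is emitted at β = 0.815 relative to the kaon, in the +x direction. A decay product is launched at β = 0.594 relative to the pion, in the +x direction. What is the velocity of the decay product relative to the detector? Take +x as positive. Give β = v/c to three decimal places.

Apply u = (u' + v)/(1 + u'v/c²) successively, working outward toward the detector.
Start: velocity of the kaon relative to the detector = 0.7870c.
Compose with the pion (u' = 0.815 in the kaon frame): u_1 = (0.815 + 0.787) / (1 + 0.815·0.787) = 1.6020/1.6414 = 0.9760.
Compose with the decay product (u' = 0.594 in the pion frame): u_2 = (0.594 + 0.976) / (1 + 0.594·0.976) = 1.5700/1.5797 = 0.9938.

β = 0.994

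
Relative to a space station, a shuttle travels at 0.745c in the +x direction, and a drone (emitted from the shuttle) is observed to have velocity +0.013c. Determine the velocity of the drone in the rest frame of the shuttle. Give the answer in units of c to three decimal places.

Invert the composition law: u' = (u − v)/(1 − uv/c²).
u' = (0.013 − 0.745) / (1 − (0.013)(0.745)) = -0.7320/0.9903 = -0.7392.

-0.739c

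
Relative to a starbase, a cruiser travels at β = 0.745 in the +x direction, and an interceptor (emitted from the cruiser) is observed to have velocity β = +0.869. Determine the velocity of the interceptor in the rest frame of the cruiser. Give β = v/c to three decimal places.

Invert the composition law: u' = (u − v)/(1 − uv/c²).
u' = (0.869 − 0.745) / (1 − (0.869)(0.745)) = 0.1240/0.3526 = 0.3517.

β = +0.352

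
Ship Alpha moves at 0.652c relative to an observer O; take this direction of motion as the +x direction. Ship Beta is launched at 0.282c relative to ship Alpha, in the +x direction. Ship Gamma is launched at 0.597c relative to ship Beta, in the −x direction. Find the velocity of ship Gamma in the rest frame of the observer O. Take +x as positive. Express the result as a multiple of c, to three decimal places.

Apply u = (u' + v)/(1 + u'v/c²) successively, working outward toward the observer O.
Start: velocity of ship Alpha relative to the observer O = 0.6520c.
Compose with ship Beta (u' = 0.282 in ship Alpha frame): u_1 = (0.282 + 0.652) / (1 + 0.282·0.652) = 0.9340/1.1839 = 0.7889.
Compose with ship Gamma (u' = -0.597 in ship Beta frame): u_2 = (-0.597 + 0.789) / (1 + (-0.597)·0.789) = 0.1919/0.5290 = 0.3628.

+0.363c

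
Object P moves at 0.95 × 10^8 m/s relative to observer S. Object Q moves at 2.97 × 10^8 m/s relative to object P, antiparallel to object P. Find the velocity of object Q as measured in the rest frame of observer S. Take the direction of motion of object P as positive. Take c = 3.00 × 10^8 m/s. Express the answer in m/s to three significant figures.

-2.94 × 10^8 m/s

In units of c (dividing by 3.00 × 10^8 m/s): v = 0.317, u' = -0.990.
u = (u' + v)/(1 + u'v/c²):
u = (-0.990 + 0.317) / (1 + (-0.990)·0.317) = -0.6733/0.6865 = -0.9808
(Galilean addition would give -0.673c.)
Converting back: u = -0.9808 × 3.00 × 10^8 m/s.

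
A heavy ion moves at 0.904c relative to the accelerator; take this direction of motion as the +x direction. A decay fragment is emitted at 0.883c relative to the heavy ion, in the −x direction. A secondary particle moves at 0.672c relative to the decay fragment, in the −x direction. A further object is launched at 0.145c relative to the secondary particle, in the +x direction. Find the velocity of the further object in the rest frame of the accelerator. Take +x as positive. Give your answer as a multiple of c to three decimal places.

-0.511c

Apply u = (u' + v)/(1 + u'v/c²) successively, working outward toward the accelerator.
Start: velocity of the heavy ion relative to the accelerator = 0.9040c.
Compose with the decay fragment (u' = -0.883 in the heavy ion frame): u_1 = (-0.883 + 0.904) / (1 + (-0.883)·0.904) = 0.0210/0.2018 = 0.1041.
Compose with the secondary particle (u' = -0.672 in the decay fragment frame): u_2 = (-0.672 + 0.104) / (1 + (-0.672)·0.104) = -0.5679/0.9301 = -0.6106.
Compose with the further object (u' = 0.145 in the secondary particle frame): u_3 = (0.145 + (-0.611)) / (1 + 0.145·(-0.611)) = -0.4656/0.9115 = -0.5109.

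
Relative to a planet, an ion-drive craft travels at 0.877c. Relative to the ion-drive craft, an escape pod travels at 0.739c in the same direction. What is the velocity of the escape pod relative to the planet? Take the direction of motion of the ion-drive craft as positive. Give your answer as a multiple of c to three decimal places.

With v = 0.877 and u' = 0.739 (in units of c),
u = (u' + v)/(1 + u'v/c²):
u = (0.739 + 0.877) / (1 + 0.739·0.877) = 1.6160/1.6481 = 0.9805

0.981c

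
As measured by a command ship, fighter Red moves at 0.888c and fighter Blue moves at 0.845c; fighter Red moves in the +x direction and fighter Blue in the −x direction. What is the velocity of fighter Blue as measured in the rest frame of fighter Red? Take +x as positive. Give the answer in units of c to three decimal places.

-0.990c

β_A = 0.888, β_B = -0.845.
Transform to A's frame with the inverse velocity-addition law: u' = (u − v)/(1 − uv/c²), taking u = β_B and v = β_A.
u' = (-0.845 − 0.888) / (1 − (0.888)(-0.845)) = -1.7330/1.7504 = -0.9901.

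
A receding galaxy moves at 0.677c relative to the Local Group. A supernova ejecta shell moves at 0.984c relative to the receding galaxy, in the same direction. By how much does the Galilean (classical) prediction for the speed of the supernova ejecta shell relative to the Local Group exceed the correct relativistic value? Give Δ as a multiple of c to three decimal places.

Galilean: u_cl = 0.984 + 0.677 = 1.6610.
Relativistic: u_rel = (0.984 + 0.677) / (1 + 0.984·0.677) = 1.6610/1.6662 = 0.9969.
Δ = 1.6610 − 0.9969 = 0.6641.
(The classical prediction exceeds c; the relativistic result does not.)

Δ = 0.664c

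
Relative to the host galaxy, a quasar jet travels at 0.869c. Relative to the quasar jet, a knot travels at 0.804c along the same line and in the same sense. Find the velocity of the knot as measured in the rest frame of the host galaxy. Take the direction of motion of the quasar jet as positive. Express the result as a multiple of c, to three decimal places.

0.985c

With v = 0.869 and u' = 0.804 (in units of c),
u = (u' + v)/(1 + u'v/c²):
u = (0.804 + 0.869) / (1 + 0.804·0.869) = 1.6730/1.6987 = 0.9849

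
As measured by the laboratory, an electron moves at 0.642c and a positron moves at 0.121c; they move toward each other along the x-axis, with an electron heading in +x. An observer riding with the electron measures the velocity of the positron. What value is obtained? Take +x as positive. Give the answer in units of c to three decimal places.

-0.708c

β_A = 0.642, β_B = -0.121.
Transform to A's frame with the inverse velocity-addition law: u' = (u − v)/(1 − uv/c²), taking u = β_B and v = β_A.
u' = (-0.121 − 0.642) / (1 − (0.642)(-0.121)) = -0.7630/1.0777 = -0.7080.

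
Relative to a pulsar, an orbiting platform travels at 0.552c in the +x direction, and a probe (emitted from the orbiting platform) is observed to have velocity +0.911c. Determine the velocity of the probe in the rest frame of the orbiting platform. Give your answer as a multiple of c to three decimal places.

+0.722c

Invert the composition law: u' = (u − v)/(1 − uv/c²).
u' = (0.911 − 0.552) / (1 − (0.911)(0.552)) = 0.3590/0.4971 = 0.7221.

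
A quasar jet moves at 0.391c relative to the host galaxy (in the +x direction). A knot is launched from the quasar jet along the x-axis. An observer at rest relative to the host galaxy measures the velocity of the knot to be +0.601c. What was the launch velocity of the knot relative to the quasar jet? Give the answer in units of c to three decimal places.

+0.275c

Invert the composition law: u' = (u − v)/(1 − uv/c²).
u' = (0.601 − 0.391) / (1 − (0.601)(0.391)) = 0.2100/0.7650 = 0.2745.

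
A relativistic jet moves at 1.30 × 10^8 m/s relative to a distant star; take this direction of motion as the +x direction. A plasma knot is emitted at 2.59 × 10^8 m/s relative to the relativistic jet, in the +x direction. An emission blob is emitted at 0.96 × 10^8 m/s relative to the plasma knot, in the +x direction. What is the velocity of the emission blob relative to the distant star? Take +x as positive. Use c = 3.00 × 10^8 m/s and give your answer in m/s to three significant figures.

Apply u = (u' + v)/(1 + u'v/c²) successively, working outward toward the distant star.
(Dividing each given speed by c = 3.00 × 10^8 m/s to work in units of c.)
Start: velocity of the relativistic jet relative to the distant star = 0.4333c.
Compose with the plasma knot (u' = 0.863 in the relativistic jet frame): u_1 = (0.863 + 0.433) / (1 + 0.863·0.433) = 1.2967/1.3741 = 0.9436.
Compose with the emission blob (u' = 0.320 in the plasma knot frame): u_2 = (0.320 + 0.944) / (1 + 0.320·0.944) = 1.2636/1.3020 = 0.9706.
So u = 0.9706 × 3.00 × 10^8 m/s.

2.91 × 10^8 m/s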